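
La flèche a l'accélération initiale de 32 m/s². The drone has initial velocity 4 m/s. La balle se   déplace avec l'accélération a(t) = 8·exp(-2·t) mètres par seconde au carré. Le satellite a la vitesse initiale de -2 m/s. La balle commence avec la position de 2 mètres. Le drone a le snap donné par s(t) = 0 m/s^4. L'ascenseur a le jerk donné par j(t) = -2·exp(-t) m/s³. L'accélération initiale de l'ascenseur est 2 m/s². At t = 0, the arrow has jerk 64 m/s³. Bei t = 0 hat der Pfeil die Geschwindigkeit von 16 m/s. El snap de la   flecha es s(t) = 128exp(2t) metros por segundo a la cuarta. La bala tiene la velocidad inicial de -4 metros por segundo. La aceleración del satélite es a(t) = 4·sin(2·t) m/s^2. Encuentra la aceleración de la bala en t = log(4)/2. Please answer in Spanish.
De la ecuación de la aceleración a(t) = 8·exp(-2·t), sustituimos t = log(4)/2 para obtener a = 2.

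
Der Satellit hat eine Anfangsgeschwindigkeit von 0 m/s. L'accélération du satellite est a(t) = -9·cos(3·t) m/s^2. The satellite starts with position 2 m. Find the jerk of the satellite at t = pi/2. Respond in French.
Pour résoudre ceci, nous devons prendre 1 dérivée de notre équation de l'accélération a(t) = -9·cos(3·t). En prenant d/dt de a(t), nous trouvons j(t) = 27·sin(3·t). De l'équation du jerk j(t) = 27·sin(3·t), nous substituons t = pi/2 pour obtenir j = -27.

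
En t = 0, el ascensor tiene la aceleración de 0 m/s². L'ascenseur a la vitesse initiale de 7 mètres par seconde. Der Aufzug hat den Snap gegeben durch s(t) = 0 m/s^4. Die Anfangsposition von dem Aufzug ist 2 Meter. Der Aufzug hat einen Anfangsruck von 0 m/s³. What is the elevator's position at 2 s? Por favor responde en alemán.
Ausgehend von dem Snap s(t) = 0, nehmen wir 4 Stammfunktionen. Durch Integration von dem Snap und Verwendung der Anfangsbedingung j(0) = 0, erhalten wir j(t) = 0. Mit ∫j(t)dt und Anwendung von a(0) = 0, finden wir a(t) = 0. Mit ∫a(t)dt und Anwendung von v(0) = 7, finden wir v(t) = 7. Die Stammfunktion von der Geschwindigkeit ist die Position. Mit x(0) = 2 erhalten wir x(t) = 7·t + 2. Mit x(t) = 7·t + 2 und Einsetzen von t = 2, finden wir x = 16.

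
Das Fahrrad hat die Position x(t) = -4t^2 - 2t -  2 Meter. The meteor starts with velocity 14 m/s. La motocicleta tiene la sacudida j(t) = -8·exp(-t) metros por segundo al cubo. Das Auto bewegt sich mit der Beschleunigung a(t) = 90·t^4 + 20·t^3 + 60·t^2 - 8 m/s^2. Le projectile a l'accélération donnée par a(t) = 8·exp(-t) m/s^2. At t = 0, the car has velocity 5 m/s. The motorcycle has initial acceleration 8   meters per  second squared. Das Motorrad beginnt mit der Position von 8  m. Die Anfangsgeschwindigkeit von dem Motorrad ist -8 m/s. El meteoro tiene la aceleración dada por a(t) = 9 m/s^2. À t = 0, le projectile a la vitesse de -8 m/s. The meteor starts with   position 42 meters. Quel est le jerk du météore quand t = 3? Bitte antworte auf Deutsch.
Um dies zu lösen, müssen wir 1 Ableitung unserer Gleichung für die Beschleunigung a(t) = 9 nehmen. Durch Ableiten von der Beschleunigung erhalten wir den Ruck: j(t) = 0. Wir haben den Ruck j(t) = 0. Durch Einsetzen von t = 3: j(3) = 0.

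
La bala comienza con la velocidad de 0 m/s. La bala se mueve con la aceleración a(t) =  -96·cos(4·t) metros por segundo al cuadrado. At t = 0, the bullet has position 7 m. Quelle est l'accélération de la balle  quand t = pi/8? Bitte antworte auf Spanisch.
De la ecuación de la aceleración a(t) = -96·cos(4·t), sustituimos t = pi/8 para obtener a = 0.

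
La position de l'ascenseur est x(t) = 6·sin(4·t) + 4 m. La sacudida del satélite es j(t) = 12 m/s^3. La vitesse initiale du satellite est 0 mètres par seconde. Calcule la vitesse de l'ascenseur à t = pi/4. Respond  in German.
Ausgehend von der Position x(t) = 6·sin(4·t) + 4, nehmen wir 1 Ableitung. Durch Ableiten von der Position erhalten wir die Geschwindigkeit: v(t) = 24·cos(4·t). Mit v(t) = 24·cos(4·t) und Einsetzen von t = pi/4, finden wir v = -24.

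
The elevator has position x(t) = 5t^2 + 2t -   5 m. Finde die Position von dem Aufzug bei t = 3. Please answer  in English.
We have position x(t) = 5·t^2 + 2·t - 5. Substituting t = 3: x(3) = 46.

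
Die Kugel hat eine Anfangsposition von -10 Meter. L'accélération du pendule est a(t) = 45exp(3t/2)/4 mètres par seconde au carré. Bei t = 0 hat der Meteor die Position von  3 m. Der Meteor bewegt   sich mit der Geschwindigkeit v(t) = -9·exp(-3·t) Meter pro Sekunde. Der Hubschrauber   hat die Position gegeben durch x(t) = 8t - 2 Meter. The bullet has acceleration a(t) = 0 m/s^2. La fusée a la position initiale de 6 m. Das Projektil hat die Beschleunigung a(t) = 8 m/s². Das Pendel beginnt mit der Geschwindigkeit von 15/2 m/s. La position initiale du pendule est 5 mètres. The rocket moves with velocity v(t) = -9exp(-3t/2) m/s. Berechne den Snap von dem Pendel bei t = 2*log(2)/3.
Wir müssen unsere Gleichung für die Beschleunigung a(t) = 45·exp(3·t/2)/4 2-mal ableiten. Die Ableitung von der Beschleunigung ergibt den Ruck: j(t) = 135·exp(3·t/2)/8. Mit d/dt von j(t) finden wir s(t) = 405·exp(3·t/2)/16. Wir haben den Snap s(t) = 405·exp(3·t/2)/16. Durch Einsetzen von t = 2*log(2)/3: s(2*log(2)/3) = 405/8.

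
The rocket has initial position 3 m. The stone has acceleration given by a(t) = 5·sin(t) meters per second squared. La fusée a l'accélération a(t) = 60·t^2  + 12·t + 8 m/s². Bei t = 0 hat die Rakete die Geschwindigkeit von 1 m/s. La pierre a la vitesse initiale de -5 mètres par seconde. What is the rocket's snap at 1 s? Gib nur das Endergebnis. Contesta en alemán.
Die Antwort ist 120.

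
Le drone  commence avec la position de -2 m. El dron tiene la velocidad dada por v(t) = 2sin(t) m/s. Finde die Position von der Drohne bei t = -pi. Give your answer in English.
We need to integrate our velocity equation v(t) = 2·sin(t) 1 time. Finding the integral of v(t) and using x(0) = -2: x(t) = -2·cos(t). We have position x(t) = -2·cos(t). Substituting t = -pi: x(-pi) = 2.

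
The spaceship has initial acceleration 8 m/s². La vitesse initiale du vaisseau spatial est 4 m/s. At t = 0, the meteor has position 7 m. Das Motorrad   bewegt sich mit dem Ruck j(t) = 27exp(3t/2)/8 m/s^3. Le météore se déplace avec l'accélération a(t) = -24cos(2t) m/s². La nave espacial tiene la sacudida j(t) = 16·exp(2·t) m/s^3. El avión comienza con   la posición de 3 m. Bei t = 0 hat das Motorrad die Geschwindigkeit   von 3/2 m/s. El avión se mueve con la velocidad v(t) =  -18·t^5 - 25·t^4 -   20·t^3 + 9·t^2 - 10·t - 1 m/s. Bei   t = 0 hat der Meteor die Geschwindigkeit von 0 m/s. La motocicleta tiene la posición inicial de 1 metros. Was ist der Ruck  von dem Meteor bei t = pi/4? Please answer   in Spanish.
Debemos derivar nuestra ecuación de la aceleración a(t) = -24·cos(2·t) 1 vez. La derivada de la aceleración da la sacudida: j(t) = 48·sin(2·t). De la ecuación de la sacudida j(t) = 48·sin(2·t), sustituimos t = pi/4 para obtener j = 48.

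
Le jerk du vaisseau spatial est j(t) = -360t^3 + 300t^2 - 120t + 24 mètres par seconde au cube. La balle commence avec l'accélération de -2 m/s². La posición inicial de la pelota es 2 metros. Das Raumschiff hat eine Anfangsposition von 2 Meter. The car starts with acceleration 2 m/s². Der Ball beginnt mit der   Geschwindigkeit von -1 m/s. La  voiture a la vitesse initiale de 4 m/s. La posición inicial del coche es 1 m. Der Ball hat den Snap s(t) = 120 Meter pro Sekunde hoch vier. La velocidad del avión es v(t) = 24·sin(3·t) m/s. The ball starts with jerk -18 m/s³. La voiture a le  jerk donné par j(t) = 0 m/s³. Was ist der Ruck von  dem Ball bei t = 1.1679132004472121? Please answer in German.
Wir müssen das Integral unserer Gleichung für den Snap s(t) = 120 1-mal finden. Mit ∫s(t)dt und Anwendung von j(0) = -18, finden wir j(t) = 120·t - 18. Wir haben den Ruck j(t) = 120·t - 18. Durch Einsetzen von t = 1.1679132004472121: j(1.1679132004472121) = 122.149584053665.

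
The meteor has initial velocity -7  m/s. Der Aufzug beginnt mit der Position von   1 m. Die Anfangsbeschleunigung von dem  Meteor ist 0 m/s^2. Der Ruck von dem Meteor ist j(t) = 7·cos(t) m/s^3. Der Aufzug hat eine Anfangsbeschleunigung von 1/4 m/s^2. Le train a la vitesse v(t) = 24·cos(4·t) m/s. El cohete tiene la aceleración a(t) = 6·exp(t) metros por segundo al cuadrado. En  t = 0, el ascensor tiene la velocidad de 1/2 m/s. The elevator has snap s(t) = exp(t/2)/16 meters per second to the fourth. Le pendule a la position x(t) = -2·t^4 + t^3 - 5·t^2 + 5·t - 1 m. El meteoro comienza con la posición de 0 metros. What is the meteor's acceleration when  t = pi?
To find the answer, we compute 1 integral of j(t) = 7·cos(t). The integral of jerk, with a(0) = 0, gives acceleration: a(t) = 7·sin(t). Using a(t) = 7·sin(t) and substituting t = pi, we find a = 0.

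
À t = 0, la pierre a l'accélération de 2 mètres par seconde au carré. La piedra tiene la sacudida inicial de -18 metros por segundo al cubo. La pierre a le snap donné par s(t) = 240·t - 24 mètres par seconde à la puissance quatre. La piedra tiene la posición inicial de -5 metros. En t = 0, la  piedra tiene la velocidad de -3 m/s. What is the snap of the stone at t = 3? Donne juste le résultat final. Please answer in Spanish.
La respuesta es 696.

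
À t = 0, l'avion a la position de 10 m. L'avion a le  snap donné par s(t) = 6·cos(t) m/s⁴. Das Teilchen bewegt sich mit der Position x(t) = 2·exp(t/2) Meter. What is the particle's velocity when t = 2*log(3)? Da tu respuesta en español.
Debemos derivar nuestra ecuación de la posición x(t) = 2·exp(t/2) 1 vez. Derivando la posición, obtenemos la velocidad: v(t) = exp(t/2). Usando v(t) = exp(t/2) y sustituyendo t = 2*log(3), encontramos v = 3.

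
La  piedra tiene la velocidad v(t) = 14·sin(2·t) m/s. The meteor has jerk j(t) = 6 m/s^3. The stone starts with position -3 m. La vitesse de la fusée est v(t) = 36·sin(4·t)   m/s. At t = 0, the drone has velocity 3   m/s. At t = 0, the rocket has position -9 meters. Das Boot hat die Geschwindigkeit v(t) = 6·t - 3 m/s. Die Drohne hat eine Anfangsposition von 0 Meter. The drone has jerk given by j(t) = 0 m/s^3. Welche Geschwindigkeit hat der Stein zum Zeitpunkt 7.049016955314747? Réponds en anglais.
From the given velocity equation v(t) = 14·sin(2·t), we substitute t = 7.049016955314747 to get v = 13.9892816093985.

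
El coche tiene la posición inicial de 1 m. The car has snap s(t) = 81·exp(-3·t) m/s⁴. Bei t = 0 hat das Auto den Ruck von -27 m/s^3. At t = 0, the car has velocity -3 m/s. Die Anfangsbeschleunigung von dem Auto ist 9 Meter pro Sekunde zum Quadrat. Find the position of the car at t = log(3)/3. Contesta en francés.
En partant du snap s(t) = 81·exp(-3·t), nous prenons 4 intégrales. L'intégrale du snap, avec j(0) = -27, donne le jerk: j(t) = -27·exp(-3·t). En intégrant le jerk et en utilisant la condition initiale a(0) = 9, nous obtenons a(t) = 9·exp(-3·t). En intégrant l'accélération et en utilisant la condition initiale v(0) = -3, nous obtenons v(t) = -3·exp(-3·t). L'intégrale de la vitesse, avec x(0) = 1, donne la position: x(t) = exp(-3·t). De l'équation de la position x(t) = exp(-3·t), nous substituons t = log(3)/3 pour obtenir x = 1/3.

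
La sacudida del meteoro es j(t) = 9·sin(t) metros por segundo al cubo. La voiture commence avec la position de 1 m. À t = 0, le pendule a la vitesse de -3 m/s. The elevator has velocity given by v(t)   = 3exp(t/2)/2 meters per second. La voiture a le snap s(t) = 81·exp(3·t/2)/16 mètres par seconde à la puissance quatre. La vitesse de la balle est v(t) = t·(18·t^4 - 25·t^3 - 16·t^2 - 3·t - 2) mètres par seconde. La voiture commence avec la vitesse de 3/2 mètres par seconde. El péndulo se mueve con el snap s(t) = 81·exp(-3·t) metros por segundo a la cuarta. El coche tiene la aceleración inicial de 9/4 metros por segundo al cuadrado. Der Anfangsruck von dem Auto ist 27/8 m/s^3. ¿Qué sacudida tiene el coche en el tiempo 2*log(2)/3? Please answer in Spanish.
Para resolver esto, necesitamos tomar 1 integral de nuestra ecuación del snap s(t) = 81·exp(3·t/2)/16. La antiderivada del snap es la sacudida. Usando j(0) = 27/8, obtenemos j(t) = 27·exp(3·t/2)/8. Tenemos la sacudida j(t) = 27·exp(3·t/2)/8. Sustituyendo t = 2*log(2)/3: j(2*log(2)/3) = 27/4.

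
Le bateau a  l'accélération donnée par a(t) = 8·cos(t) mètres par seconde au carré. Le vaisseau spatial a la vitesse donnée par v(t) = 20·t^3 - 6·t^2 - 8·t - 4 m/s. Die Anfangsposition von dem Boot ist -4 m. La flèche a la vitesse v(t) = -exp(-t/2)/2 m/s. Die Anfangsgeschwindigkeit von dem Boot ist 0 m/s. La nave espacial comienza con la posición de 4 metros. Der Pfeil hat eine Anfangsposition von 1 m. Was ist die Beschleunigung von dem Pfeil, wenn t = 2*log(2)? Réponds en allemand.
Ausgehend von der Geschwindigkeit v(t) = -exp(-t/2)/2, nehmen wir 1 Ableitung. Mit d/dt von v(t) finden wir a(t) = exp(-t/2)/4. Aus der Gleichung für die Beschleunigung a(t) = exp(-t/2)/4, setzen wir t = 2*log(2) ein und erhalten a = 1/8.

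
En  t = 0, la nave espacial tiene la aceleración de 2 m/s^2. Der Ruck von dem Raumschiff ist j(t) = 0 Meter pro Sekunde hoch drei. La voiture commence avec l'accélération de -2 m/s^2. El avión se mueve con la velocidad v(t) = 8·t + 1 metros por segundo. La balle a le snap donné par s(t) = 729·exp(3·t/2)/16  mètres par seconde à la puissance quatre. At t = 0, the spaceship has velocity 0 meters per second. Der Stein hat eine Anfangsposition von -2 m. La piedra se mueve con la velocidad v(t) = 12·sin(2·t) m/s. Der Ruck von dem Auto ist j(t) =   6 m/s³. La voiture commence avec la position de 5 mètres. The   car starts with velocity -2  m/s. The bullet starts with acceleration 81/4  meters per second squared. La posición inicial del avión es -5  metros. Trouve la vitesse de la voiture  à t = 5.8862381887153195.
Nous devons intégrer notre équation du jerk j(t) = 6 2 fois. En prenant ∫j(t)dt et en appliquant a(0) = -2, nous trouvons a(t) = 6·t - 2. En intégrant l'accélération et en utilisant la condition initiale v(0) = -2, nous obtenons v(t) = 3·t^2 - 2·t - 2. En utilisant v(t) = 3·t^2 - 2·t - 2 et en substituant t = 5.8862381887153195, nous trouvons v = 90.1709236654412.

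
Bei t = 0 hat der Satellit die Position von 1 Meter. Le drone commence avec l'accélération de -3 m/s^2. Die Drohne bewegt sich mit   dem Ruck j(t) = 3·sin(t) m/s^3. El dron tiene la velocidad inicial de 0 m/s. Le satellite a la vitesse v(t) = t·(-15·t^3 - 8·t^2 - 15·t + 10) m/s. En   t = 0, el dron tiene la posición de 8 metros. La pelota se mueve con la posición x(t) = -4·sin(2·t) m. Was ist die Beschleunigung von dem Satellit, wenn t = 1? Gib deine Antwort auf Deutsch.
Wir müssen unsere Gleichung für die Geschwindigkeit v(t) = t·(-15·t^3 - 8·t^2 - 15·t + 10) 1-mal ableiten. Durch Ableiten von der Geschwindigkeit erhalten wir die Beschleunigung: a(t) = -15·t^3 - 8·t^2 + t·(-45·t^2 - 16·t - 15) - 15·t + 10. Mit a(t) = -15·t^3 - 8·t^2 + t·(-45·t^2 - 16·t - 15) - 15·t + 10 und Einsetzen von t = 1, finden wir a = -104.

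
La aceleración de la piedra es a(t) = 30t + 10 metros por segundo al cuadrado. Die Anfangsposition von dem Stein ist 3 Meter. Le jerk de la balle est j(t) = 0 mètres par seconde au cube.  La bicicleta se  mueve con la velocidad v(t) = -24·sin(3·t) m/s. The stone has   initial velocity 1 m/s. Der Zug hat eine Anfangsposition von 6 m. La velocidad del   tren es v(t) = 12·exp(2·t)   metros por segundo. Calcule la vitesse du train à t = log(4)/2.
Nous avons la vitesse v(t) = 12·exp(2·t). En substituant t = log(4)/2: v(log(4)/2) = 48.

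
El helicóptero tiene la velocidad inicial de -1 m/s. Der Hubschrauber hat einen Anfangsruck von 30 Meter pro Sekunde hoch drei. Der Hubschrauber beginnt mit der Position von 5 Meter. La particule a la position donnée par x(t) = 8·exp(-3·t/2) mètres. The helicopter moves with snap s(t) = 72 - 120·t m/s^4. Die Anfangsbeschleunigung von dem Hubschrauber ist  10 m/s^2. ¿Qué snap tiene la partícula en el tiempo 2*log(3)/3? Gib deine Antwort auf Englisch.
We must differentiate our position equation x(t) = 8·exp(-3·t/2) 4 times. Taking d/dt of x(t), we find v(t) = -12·exp(-3·t/2). The derivative of velocity gives acceleration: a(t) = 18·exp(-3·t/2). Taking d/dt of a(t), we find j(t) = -27·exp(-3·t/2). Taking d/dt of j(t), we find s(t) = 81·exp(-3·t/2)/2. Using s(t) = 81·exp(-3·t/2)/2 and substituting t = 2*log(3)/3, we find s = 27/2.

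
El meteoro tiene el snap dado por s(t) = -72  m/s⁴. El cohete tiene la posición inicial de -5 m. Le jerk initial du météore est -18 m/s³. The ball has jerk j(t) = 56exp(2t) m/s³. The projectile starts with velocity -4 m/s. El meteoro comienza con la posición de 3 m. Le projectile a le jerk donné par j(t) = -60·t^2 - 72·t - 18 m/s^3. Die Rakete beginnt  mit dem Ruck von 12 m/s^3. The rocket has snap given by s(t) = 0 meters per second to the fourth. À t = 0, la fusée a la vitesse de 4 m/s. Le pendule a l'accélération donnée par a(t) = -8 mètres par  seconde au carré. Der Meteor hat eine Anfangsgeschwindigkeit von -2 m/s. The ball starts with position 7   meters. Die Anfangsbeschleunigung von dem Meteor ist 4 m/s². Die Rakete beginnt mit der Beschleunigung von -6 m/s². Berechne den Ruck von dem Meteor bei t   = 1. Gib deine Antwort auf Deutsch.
Wir müssen unsere Gleichung für den Snap s(t) = -72 1-mal integrieren. Das Integral von dem Snap ist der Ruck. Mit j(0) = -18 erhalten wir j(t) = -72·t - 18. Wir haben den Ruck j(t) = -72·t - 18. Durch Einsetzen von t = 1: j(1) = -90.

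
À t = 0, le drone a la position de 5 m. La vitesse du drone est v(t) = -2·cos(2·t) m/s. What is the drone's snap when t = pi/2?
We must differentiate our velocity equation v(t) = -2·cos(2·t) 3 times. Taking d/dt of v(t), we find a(t) = 4·sin(2·t). Taking d/dt of a(t), we find j(t) = 8·cos(2·t). Taking d/dt of j(t), we find s(t) = -16·sin(2·t). We have snap s(t) = -16·sin(2·t). Substituting t = pi/2: s(pi/2) = 0.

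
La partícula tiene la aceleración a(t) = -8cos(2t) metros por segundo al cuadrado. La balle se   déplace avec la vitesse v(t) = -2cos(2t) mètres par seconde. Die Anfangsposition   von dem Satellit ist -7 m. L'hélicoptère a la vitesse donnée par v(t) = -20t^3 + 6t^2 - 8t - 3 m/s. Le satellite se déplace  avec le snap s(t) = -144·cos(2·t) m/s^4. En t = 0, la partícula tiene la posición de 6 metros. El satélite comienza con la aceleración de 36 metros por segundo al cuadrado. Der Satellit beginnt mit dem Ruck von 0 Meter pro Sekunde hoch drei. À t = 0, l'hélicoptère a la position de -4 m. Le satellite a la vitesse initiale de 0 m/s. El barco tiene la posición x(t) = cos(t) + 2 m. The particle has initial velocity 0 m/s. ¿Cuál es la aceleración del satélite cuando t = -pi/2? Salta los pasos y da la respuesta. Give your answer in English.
The acceleration at t = -pi/2 is a = -36.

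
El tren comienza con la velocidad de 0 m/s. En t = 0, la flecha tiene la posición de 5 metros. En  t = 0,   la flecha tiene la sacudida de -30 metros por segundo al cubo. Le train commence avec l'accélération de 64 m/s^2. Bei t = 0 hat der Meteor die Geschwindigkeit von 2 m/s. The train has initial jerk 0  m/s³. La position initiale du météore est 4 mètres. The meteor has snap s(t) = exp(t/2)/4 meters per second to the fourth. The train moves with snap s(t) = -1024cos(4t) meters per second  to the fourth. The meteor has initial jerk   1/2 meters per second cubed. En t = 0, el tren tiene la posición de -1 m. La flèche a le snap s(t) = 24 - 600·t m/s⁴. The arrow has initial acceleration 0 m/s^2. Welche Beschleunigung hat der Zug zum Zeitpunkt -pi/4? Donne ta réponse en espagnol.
Para resolver esto, necesitamos tomar 2 integrales de nuestra ecuación del snap s(t) = -1024·cos(4·t). Integrando el snap y usando la condición inicial j(0) = 0, obtenemos j(t) = -256·sin(4·t). Integrando la sacudida y usando la condición inicial a(0) = 64, obtenemos a(t) = 64·cos(4·t). Tenemos la aceleración a(t) = 64·cos(4·t). Sustituyendo t = -pi/4: a(-pi/4) = -64.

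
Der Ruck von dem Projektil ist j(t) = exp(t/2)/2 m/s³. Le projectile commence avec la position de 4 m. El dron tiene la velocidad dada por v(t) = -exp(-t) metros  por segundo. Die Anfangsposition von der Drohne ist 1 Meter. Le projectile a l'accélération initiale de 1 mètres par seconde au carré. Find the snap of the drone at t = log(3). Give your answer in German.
Wir müssen unsere Gleichung für die Geschwindigkeit v(t) = -exp(-t) 3-mal ableiten. Mit d/dt von v(t) finden wir a(t) = exp(-t). Mit d/dt von a(t) finden wir j(t) = -exp(-t). Durch Ableiten von dem Ruck erhalten wir den Snap: s(t) = exp(-t). Aus der Gleichung für den Snap s(t) = exp(-t), setzen wir t = log(3) ein und erhalten s = 1/3.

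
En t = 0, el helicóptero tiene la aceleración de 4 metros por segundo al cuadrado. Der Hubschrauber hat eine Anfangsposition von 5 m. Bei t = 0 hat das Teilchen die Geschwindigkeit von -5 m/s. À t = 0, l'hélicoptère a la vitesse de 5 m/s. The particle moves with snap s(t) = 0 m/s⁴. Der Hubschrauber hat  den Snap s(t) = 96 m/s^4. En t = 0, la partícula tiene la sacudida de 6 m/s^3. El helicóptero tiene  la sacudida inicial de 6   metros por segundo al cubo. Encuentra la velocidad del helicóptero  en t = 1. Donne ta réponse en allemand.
Wir müssen unsere Gleichung für den Snap s(t) = 96 3-mal integrieren. Die Stammfunktion von dem Snap ist der Ruck. Mit j(0) = 6 erhalten wir j(t) = 96·t + 6. Das Integral von dem Ruck, mit a(0) = 4, ergibt die Beschleunigung: a(t) = 48·t^2 + 6·t + 4. Das Integral von der Beschleunigung, mit v(0) = 5, ergibt die Geschwindigkeit: v(t) = 16·t^3 + 3·t^2 + 4·t + 5. Wir haben die Geschwindigkeit v(t) = 16·t^3 + 3·t^2 + 4·t + 5. Durch Einsetzen von t = 1: v(1) = 28.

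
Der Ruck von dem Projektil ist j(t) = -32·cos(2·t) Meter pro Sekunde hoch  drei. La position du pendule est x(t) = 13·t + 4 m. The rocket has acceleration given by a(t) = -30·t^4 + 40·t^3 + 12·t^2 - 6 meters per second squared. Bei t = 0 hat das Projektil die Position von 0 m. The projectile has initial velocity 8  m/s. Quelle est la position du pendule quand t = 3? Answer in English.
Using x(t) = 13·t + 4 and substituting t = 3, we find x = 43.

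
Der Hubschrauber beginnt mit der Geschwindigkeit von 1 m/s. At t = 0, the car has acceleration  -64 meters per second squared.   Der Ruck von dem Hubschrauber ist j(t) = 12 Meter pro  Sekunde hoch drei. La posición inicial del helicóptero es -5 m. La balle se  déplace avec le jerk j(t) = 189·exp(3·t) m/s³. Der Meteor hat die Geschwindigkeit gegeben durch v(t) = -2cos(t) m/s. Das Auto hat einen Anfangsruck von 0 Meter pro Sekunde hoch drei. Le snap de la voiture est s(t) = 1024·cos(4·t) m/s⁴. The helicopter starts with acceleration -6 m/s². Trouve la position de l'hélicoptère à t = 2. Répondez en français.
Nous devons intégrer notre équation du jerk j(t) = 12 3 fois. En prenant ∫j(t)dt et en appliquant a(0) = -6, nous trouvons a(t) = 12·t - 6. L'intégrale de l'accélération, avec v(0) = 1, donne la vitesse: v(t) = 6·t^2 - 6·t + 1. En prenant ∫v(t)dt et en appliquant x(0) = -5, nous trouvons x(t) = 2·t^3 - 3·t^2 + t - 5. En utilisant x(t) = 2·t^3 - 3·t^2 + t - 5 et en substituant t = 2, nous trouvons x = 1.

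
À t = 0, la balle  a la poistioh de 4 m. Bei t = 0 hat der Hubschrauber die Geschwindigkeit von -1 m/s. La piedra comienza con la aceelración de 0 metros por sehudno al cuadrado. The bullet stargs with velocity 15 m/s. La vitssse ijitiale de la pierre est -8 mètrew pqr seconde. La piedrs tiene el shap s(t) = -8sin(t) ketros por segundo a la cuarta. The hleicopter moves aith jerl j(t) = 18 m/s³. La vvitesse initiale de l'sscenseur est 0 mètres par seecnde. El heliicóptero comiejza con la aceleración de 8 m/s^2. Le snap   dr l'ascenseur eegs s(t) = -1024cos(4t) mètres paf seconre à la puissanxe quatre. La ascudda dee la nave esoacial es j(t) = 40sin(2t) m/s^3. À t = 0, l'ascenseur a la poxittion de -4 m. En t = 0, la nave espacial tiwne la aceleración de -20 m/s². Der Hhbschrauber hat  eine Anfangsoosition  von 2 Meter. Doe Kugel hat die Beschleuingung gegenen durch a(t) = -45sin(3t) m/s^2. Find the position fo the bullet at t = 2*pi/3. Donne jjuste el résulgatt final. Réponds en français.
La réponse est 4.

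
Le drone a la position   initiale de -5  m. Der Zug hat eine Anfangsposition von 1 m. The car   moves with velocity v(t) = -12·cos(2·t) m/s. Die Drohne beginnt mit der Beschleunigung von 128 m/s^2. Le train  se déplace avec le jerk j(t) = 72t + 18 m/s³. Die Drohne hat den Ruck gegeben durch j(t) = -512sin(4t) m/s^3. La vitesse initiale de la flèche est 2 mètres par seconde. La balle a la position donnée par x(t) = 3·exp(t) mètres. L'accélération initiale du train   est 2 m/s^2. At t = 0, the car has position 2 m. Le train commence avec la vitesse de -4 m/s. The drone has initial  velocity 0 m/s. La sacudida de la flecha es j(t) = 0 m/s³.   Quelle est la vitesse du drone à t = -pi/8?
Pour résoudre ceci, nous devons prendre 2 primitives de notre équation du jerk j(t) = -512·sin(4·t). En intégrant le jerk et en utilisant la condition initiale a(0) = 128, nous obtenons a(t) = 128·cos(4·t). L'intégrale de l'accélération est la vitesse. En utilisant v(0) = 0, nous obtenons v(t) = 32·sin(4·t). De l'équation de la vitesse v(t) = 32·sin(4·t), nous substituons t = -pi/8 pour obtenir v = -32.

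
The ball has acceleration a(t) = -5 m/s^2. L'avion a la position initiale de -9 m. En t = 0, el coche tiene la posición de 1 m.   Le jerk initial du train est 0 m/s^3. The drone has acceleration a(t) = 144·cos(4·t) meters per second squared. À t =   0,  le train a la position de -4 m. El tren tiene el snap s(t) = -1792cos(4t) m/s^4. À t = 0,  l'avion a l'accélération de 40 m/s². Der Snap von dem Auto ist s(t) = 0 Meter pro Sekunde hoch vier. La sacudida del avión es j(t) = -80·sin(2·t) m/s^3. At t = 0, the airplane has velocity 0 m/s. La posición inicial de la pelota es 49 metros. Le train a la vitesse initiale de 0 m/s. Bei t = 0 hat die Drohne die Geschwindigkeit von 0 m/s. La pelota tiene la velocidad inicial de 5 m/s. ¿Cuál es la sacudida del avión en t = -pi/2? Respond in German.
Mit j(t) = -80·sin(2·t) und Einsetzen von t = -pi/2, finden wir j = 0.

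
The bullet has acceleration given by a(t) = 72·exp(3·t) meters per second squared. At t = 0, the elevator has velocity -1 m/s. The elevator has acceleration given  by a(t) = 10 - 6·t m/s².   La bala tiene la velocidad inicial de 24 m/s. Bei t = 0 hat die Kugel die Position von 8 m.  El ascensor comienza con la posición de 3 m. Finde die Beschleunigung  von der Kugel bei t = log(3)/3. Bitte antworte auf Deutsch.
Wir haben die Beschleunigung a(t) = 72·exp(3·t). Durch Einsetzen von t = log(3)/3: a(log(3)/3) = 216.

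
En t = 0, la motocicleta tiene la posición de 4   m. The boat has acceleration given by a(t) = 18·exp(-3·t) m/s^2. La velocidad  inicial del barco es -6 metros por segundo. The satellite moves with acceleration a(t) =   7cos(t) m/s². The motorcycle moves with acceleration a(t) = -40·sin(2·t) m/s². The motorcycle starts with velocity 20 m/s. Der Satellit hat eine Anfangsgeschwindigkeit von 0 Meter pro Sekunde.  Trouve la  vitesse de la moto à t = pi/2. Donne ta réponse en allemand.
Wir müssen die Stammfunktion unserer Gleichung für die Beschleunigung a(t) = -40·sin(2·t) 1-mal finden. Mit ∫a(t)dt und Anwendung von v(0) = 20, finden wir v(t) = 20·cos(2·t). Aus der Gleichung für die Geschwindigkeit v(t) = 20·cos(2·t), setzen wir t = pi/2 ein und erhalten v = -20.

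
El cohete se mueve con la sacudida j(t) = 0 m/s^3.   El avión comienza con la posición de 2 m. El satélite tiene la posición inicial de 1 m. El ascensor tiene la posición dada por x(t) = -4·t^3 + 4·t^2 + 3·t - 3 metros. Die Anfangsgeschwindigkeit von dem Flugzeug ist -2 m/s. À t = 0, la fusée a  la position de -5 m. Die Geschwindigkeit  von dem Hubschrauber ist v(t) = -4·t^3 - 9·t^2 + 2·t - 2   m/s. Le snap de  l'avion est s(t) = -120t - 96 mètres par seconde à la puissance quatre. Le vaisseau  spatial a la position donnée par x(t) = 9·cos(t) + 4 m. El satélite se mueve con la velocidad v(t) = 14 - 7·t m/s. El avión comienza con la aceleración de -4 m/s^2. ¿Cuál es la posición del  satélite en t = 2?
Debemos encontrar la antiderivada de nuestra ecuación de la velocidad v(t) = 14 - 7·t 1 vez. Tomando ∫v(t)dt y aplicando x(0) = 1, encontramos x(t) = -7·t^2/2 + 14·t + 1. Tenemos la posición x(t) = -7·t^2/2 + 14·t + 1. Sustituyendo t = 2: x(2) = 15.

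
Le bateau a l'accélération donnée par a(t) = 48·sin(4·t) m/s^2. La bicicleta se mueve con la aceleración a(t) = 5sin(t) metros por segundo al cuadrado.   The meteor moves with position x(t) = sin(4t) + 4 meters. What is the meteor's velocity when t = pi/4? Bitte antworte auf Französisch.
Nous devons dériver notre équation de la position x(t) = sin(4·t) + 4 1 fois. La dérivée de la position donne la vitesse: v(t) = 4·cos(4·t). De l'équation de la vitesse v(t) = 4·cos(4·t), nous substituons t = pi/4 pour obtenir v = -4.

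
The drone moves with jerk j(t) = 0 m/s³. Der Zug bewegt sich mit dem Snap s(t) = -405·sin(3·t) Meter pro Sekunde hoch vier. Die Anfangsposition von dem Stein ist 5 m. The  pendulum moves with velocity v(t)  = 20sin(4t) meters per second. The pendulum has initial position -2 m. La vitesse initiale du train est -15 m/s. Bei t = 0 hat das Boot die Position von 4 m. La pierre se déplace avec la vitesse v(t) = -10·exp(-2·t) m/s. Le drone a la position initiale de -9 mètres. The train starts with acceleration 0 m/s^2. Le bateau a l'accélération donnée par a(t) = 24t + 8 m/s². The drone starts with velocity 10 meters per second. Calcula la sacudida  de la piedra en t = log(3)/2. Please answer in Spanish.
Para resolver esto, necesitamos tomar 2 derivadas de nuestra ecuación de la velocidad v(t) = -10·exp(-2·t). La derivada de la velocidad da la aceleración: a(t) = 20·exp(-2·t). Derivando la aceleración, obtenemos la sacudida: j(t) = -40·exp(-2·t). Tenemos la sacudida j(t) = -40·exp(-2·t). Sustituyendo t = log(3)/2: j(log(3)/2) = -40/3.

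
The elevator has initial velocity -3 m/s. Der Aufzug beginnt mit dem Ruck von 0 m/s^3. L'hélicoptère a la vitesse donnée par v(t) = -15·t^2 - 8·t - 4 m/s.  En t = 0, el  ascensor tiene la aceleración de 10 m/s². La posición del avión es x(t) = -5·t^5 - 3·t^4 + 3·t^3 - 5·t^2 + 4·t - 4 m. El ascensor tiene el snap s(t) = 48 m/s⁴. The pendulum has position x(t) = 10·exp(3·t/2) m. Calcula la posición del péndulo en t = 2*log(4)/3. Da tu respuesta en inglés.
Using x(t) = 10·exp(3·t/2) and substituting t = 2*log(4)/3, we find x = 40.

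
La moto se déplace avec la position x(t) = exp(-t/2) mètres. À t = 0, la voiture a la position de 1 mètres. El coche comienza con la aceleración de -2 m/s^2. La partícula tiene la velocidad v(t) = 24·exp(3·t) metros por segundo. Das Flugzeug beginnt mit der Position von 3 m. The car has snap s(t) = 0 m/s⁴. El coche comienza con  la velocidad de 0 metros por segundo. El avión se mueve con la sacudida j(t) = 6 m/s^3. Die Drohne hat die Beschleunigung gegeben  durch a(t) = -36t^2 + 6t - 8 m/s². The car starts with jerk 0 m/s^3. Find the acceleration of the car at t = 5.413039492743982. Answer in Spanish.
Necesitamos integrar nuestra ecuación del snap s(t) = 0 2 veces. Integrando el snap y usando la condición inicial j(0) = 0, obtenemos j(t) = 0. La antiderivada de la sacudida, con a(0) = -2, da la aceleración: a(t) = -2. Usando a(t) = -2 y sustituyendo t = 5.413039492743982, encontramos a = -2.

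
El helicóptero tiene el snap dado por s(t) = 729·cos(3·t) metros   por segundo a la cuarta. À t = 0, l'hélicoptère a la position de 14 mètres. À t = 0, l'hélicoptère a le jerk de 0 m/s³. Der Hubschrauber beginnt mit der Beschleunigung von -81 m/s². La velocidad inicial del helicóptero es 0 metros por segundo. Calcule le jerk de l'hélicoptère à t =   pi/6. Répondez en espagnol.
Para resolver esto, necesitamos tomar 1 integral de nuestra ecuación del snap s(t) = 729·cos(3·t). Tomando ∫s(t)dt y aplicando j(0) = 0, encontramos j(t) = 243·sin(3·t). Tenemos la sacudida j(t) = 243·sin(3·t). Sustituyendo t = pi/6: j(pi/6) = 243.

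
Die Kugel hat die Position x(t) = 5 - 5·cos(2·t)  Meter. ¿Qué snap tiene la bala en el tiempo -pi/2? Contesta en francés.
En partant de la position x(t) = 5 - 5·cos(2·t), nous prenons 4 dérivées. En dérivant la position, nous obtenons la vitesse: v(t) = 10·sin(2·t). La dérivée de la vitesse donne l'accélération: a(t) = 20·cos(2·t). La dérivée de l'accélération donne le jerk: j(t) = -40·sin(2·t). La dérivée du jerk donne le snap: s(t) = -80·cos(2·t). De l'équation du snap s(t) = -80·cos(2·t), nous substituons t = -pi/2 pour obtenir s = 80.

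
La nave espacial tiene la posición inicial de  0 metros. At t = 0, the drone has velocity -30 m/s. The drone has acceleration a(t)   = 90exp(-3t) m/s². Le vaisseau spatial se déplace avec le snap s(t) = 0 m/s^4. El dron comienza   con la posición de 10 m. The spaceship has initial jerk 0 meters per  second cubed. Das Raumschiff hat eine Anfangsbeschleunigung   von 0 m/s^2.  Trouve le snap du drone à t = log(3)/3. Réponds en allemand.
Ausgehend von der Beschleunigung a(t) = 90·exp(-3·t), nehmen wir 2 Ableitungen. Durch Ableiten von der Beschleunigung erhalten wir den Ruck: j(t) = -270·exp(-3·t). Durch Ableiten von dem Ruck erhalten wir den Snap: s(t) = 810·exp(-3·t). Mit s(t) = 810·exp(-3·t) und Einsetzen von t = log(3)/3, finden wir s = 270.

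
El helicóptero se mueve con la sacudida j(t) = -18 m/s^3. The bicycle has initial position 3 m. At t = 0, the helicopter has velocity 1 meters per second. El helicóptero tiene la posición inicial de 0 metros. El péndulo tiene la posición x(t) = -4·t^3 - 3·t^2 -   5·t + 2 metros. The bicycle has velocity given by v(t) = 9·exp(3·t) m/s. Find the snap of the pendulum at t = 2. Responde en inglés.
To solve this, we need to take 4 derivatives of our position equation x(t) = -4·t^3 - 3·t^2 - 5·t + 2. The derivative of position gives velocity: v(t) = -12·t^2 - 6·t - 5. Differentiating velocity, we get acceleration: a(t) = -24·t - 6. Differentiating acceleration, we get jerk: j(t) = -24. The derivative of jerk gives snap: s(t) = 0. From the given snap equation s(t) = 0, we substitute t = 2 to get s = 0.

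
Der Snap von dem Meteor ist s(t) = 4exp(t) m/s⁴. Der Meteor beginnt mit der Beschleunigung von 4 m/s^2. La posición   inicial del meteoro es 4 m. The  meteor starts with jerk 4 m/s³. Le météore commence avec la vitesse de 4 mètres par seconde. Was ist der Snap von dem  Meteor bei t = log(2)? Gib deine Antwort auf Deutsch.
Wir haben den Snap s(t) = 4·exp(t). Durch Einsetzen von t = log(2): s(log(2)) = 8.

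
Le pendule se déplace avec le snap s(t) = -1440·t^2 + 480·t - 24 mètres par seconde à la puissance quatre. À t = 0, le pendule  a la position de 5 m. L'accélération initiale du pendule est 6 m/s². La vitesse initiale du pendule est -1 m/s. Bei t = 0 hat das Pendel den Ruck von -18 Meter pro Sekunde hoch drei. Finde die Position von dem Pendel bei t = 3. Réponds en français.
En partant du snap s(t) = -1440·t^2 + 480·t - 24, nous prenons 4 primitives. En prenant ∫s(t)dt et en appliquant j(0) = -18, nous trouvons j(t) = -480·t^3 + 240·t^2 - 24·t - 18. La primitive du jerk est l'accélération. En utilisant a(0) = 6, nous obtenons a(t) = -120·t^4 + 80·t^3 - 12·t^2 - 18·t + 6. La primitive de l'accélération est la vitesse. En utilisant v(0) = -1, nous obtenons v(t) = -24·t^5 + 20·t^4 - 4·t^3 - 9·t^2 + 6·t - 1. L'intégrale de la vitesse est la position. En utilisant x(0) = 5, nous obtenons x(t) = -4·t^6 + 4·t^5 - t^4 - 3·t^3 + 3·t^2 - t + 5. De l'équation de la position x(t) = -4·t^6 + 4·t^5 - t^4 - 3·t^3 + 3·t^2 - t + 5, nous substituons t = 3 pour obtenir x = -2077.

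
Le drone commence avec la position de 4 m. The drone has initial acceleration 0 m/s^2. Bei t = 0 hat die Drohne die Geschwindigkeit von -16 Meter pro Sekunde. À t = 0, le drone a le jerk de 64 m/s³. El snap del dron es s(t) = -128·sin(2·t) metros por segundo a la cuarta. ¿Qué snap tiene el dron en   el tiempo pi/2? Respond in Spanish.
De la ecuación del snap s(t) = -128·sin(2·t), sustituimos t = pi/2 para obtener s = 0.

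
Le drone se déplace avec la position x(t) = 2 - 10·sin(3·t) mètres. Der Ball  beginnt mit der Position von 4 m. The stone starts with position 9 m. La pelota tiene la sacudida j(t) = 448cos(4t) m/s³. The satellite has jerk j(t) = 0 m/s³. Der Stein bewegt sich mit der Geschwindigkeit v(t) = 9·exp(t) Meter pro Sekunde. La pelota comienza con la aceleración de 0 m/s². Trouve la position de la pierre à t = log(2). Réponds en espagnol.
Partiendo de la velocidad v(t) = 9·exp(t), tomamos 1 integral. Integrando la velocidad y usando la condición inicial x(0) = 9, obtenemos x(t) = 9·exp(t). Tenemos la posición x(t) = 9·exp(t). Sustituyendo t = log(2): x(log(2)) = 18.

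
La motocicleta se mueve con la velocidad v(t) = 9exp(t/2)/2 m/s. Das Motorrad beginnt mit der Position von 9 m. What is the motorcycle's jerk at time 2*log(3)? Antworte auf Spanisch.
Para resolver esto, necesitamos tomar 2 derivadas de nuestra ecuación de la velocidad v(t) = 9·exp(t/2)/2. Tomando d/dt de v(t), encontramos a(t) = 9·exp(t/2)/4. Derivando la aceleración, obtenemos la sacudida: j(t) = 9·exp(t/2)/8. Tenemos la sacudida j(t) = 9·exp(t/2)/8. Sustituyendo t = 2*log(3): j(2*log(3)) = 27/8.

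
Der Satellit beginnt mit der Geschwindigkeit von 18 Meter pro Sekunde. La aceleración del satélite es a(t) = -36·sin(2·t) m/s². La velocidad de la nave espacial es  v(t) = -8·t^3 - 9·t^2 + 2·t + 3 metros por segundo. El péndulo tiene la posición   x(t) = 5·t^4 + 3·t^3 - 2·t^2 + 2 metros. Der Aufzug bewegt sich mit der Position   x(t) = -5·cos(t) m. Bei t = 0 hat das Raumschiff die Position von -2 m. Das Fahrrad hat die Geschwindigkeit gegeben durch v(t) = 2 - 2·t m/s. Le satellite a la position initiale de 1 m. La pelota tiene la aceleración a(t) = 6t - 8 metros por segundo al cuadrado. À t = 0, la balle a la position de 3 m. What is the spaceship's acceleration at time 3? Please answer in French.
En partant de la vitesse v(t) = -8·t^3 - 9·t^2 + 2·t + 3, nous prenons 1 dérivée. En prenant d/dt de v(t), nous trouvons a(t) = -24·t^2 - 18·t + 2. Nous avons l'accélération a(t) = -24·t^2 - 18·t + 2. En substituant t = 3: a(3) = -268.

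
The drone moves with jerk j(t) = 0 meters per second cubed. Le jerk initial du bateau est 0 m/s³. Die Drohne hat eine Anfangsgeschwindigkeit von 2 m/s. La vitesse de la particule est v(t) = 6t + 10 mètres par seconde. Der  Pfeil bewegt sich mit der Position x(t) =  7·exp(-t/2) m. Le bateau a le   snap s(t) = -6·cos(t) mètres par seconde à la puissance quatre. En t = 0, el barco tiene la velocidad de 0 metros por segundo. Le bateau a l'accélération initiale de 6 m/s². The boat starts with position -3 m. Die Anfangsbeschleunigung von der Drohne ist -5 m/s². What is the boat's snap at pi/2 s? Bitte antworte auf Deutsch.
Wir haben den Snap s(t) = -6·cos(t). Durch Einsetzen von t = pi/2: s(pi/2) = 0.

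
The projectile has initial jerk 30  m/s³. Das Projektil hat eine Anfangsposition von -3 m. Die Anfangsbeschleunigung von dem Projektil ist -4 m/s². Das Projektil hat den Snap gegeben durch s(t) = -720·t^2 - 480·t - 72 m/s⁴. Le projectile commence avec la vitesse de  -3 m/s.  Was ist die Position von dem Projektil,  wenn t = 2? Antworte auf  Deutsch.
Ausgehend von dem Snap s(t) = -720·t^2 - 480·t - 72, nehmen wir 4 Stammfunktionen. Durch Integration von dem Snap und Verwendung der Anfangsbedingung j(0) = 30, erhalten wir j(t) = -240·t^3 - 240·t^2 - 72·t + 30. Durch Integration von dem Ruck und Verwendung der Anfangsbedingung a(0) = -4, erhalten wir a(t) = -60·t^4 - 80·t^3 - 36·t^2 + 30·t - 4. Das Integral von der Beschleunigung, mit v(0) = -3, ergibt die Geschwindigkeit: v(t) = -12·t^5 - 20·t^4 - 12·t^3 + 15·t^2 - 4·t - 3. Das Integral von der Geschwindigkeit, mit x(0) = -3, ergibt die Position: x(t) = -2·t^6 - 4·t^5 - 3·t^4 + 5·t^3 - 2·t^2 - 3·t - 3. Mit x(t) = -2·t^6 - 4·t^5 - 3·t^4 + 5·t^3 - 2·t^2 - 3·t - 3 und Einsetzen von t = 2, finden wir x = -281.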